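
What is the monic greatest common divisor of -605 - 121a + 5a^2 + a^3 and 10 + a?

1

By polynomial division,
  a^3 + 5a^2 - 121a - 605 = (a^2 - 5a - 71)(a + 10) + (105)
  a + 10 = ((1/105)a + 2/21)(105) + (0)
The last nonzero remainder is the constant 105, so the polynomials are coprime and gcd = 1.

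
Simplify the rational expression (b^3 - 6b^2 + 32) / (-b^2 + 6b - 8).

Apply the Euclidean algorithm:
  b^3 - 6b^2 + 32 = (-b)(-b^2 + 6b - 8) + (-8b + 32)
  -b^2 + 6b - 8 = ((1/8)b - 1/4)(-8b + 32) + (0)
Last nonzero remainder: -8b + 32. Dividing through by -8 gives the monic gcd b - 4.
Cancel b - 4 from numerator and denominator to get the reduced form.

(-b^2 + 2b + 8)/(b - 2)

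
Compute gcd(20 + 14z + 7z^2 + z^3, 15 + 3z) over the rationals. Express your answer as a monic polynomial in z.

Repeated division with remainder:
  z^3 + 7z^2 + 14z + 20 = ((1/3)z^2 + (2/3)z + 4/3)(3z + 15) + (0)
Last nonzero remainder: 3z + 15. Dividing through by 3 gives the monic gcd z + 5.

5 + z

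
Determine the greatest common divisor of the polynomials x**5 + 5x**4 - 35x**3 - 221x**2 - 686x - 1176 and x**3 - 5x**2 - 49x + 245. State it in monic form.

x**2 - 49

Apply the Euclidean algorithm:
  x**5 + 5x**4 - 35x**3 - 221x**2 - 686x - 1176 = (x**2 + 10x + 64)(x**3 - 5x**2 - 49x + 245) + (344x**2 - 16856)
  x**3 - 5x**2 - 49x + 245 = ((1/344)x - 5/344)(344x**2 - 16856) + (0)
Last nonzero remainder: 344x**2 - 16856. Dividing through by 344 gives the monic gcd x**2 - 49.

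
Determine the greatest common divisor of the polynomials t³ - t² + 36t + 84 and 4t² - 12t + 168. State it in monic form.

Repeated division with remainder:
  t³ - t² + 36t + 84 = ((1/4)t + 1/2)(4t² - 12t + 168) + (0)
Last nonzero remainder: 4t² - 12t + 168. Dividing through by 4 gives the monic gcd t² - 3t + 42.

t² - 3t + 42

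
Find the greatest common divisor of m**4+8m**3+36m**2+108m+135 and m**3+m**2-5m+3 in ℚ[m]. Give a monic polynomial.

m+3

Euclidean algorithm in ℚ[m]:
  m**4+8m**3+36m**2+108m+135 = (m+7)(m**3+m**2-5m+3) + (34m**2+140m+114)
  m**3+m**2-5m+3 = ((1/34)m-53/578)(34m**2+140m+114) + ((1296/289)m+3888/289)
  34m**2+140m+114 = ((4913/648)m+5491/648)((1296/289)m+3888/289) + (0)
Last nonzero remainder: (1296/289)m+3888/289. Dividing through by 1296/289 gives the monic gcd m+3.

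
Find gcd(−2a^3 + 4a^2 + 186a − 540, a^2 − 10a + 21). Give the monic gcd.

By polynomial division,
  −2a^3 + 4a^2 + 186a − 540 = (−2a − 16)(a^2 − 10a + 21) + (68a − 204)
  a^2 − 10a + 21 = ((1/68)a − 7/68)(68a − 204) + (0)
Last nonzero remainder: 68a − 204. Dividing through by 68 gives the monic gcd a − 3.

a − 3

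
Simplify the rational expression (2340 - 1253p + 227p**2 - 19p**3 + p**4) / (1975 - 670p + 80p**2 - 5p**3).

Euclidean algorithm in ℚ[p]:
  p**4 - 19p**3 + 227p**2 - 1253p + 2340 = (-(1/5)p + 3/5)(-5p**3 + 80p**2 - 670p + 1975) + (45p**2 - 456p + 1155)
  -5p**3 + 80p**2 - 670p + 1975 = (-(1/9)p + 88/135)(45p**2 - 456p + 1155) + (-(10999/45)p + 10999/9)
  45p**2 - 456p + 1155 = (-(2025/10999)p + 10395/10999)(-(10999/45)p + 10999/9) + (0)
Last nonzero remainder: -(10999/45)p + 10999/9. Dividing through by -10999/45 gives the monic gcd p - 5.
Cancel p - 5 from numerator and denominator to get the reduced form.

(468 - 157p + 14p**2 - p**3)/(395 - 55p + 5p**2)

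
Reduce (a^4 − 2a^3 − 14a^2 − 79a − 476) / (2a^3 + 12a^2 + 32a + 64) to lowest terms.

(a^3 − 6a^2 + 10a − 119)/(2a^2 + 4a + 16)

Apply the Euclidean algorithm:
  a^4 − 2a^3 − 14a^2 − 79a − 476 = ((1/2)a − 4)(2a^3 + 12a^2 + 32a + 64) + (18a^2 + 17a − 220)
  2a^3 + 12a^2 + 32a + 64 = ((1/9)a + 91/162)(18a^2 + 17a − 220) + ((7597/162)a + 15194/81)
  18a^2 + 17a − 220 = ((2916/7597)a − 8910/7597)((7597/162)a + 15194/81) + (0)
Last nonzero remainder: (7597/162)a + 15194/81. Dividing through by 7597/162 gives the monic gcd a + 4.
Cancel a + 4 from numerator and denominator to get the reduced form.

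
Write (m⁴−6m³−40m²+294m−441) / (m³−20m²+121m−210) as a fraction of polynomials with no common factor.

(m²+4m−21)/(m−10)

Apply the Euclidean algorithm:
  m⁴−6m³−40m²+294m−441 = (m+14)(m³−20m²+121m−210) + (119m²−1190m+2499)
  m³−20m²+121m−210 = ((1/119)m−10/119)(119m²−1190m+2499) + (0)
Last nonzero remainder: 119m²−1190m+2499. Dividing through by 119 gives the monic gcd m²−10m+21.
Cancel m²−10m+21 from numerator and denominator to get the reduced form.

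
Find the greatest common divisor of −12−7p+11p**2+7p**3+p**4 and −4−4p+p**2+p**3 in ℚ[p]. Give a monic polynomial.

Repeated division with remainder:
  p**4+7p**3+11p**2−7p−12 = (p+6)(p**3+p**2−4p−4) + (9p**2+21p+12)
  p**3+p**2−4p−4 = ((1/9)p−4/27)(9p**2+21p+12) + (−(20/9)p−20/9)
  9p**2+21p+12 = (−(81/20)p−27/5)(−(20/9)p−20/9) + (0)
Last nonzero remainder: −(20/9)p−20/9. Dividing through by −20/9 gives the monic gcd p+1.

1+p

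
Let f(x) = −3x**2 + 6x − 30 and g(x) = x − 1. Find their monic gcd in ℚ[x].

Apply the Euclidean algorithm:
  −3x**2 + 6x − 30 = (−3x + 3)(x − 1) + (−27)
  x − 1 = (−(1/27)x + 1/27)(−27) + (0)
The last nonzero remainder is the constant −27, so the polynomials are coprime and gcd = 1.

1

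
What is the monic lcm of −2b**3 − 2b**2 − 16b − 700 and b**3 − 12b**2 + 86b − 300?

By polynomial division,
  −2b**3 − 2b**2 − 16b − 700 = (−2)(b**3 − 12b**2 + 86b − 300) + (−26b**2 + 156b − 1300)
  b**3 − 12b**2 + 86b − 300 = (−(1/26)b + 3/13)(−26b**2 + 156b − 1300) + (0)
Last nonzero remainder: −26b**2 + 156b − 1300. Dividing through by −26 gives the monic gcd b**2 − 6b + 50.
Then lcm(f, g) = f·g / gcd(f, g); expanding and making the result monic gives the answer.

b**4 − 5b**3 + 2b**2 + 302b − 2100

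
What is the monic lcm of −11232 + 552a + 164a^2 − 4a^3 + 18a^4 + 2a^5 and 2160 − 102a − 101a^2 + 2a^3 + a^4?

−224640 + 84048a − 5924a^2 − 870a^3 + 468a^4 − 79a^5 − 4a^6 + a^7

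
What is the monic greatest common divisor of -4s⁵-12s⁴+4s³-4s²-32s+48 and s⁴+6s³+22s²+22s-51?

s²+2s-3

Apply the Euclidean algorithm:
  -4s⁵-12s⁴+4s³-4s²-32s+48 = (-4s+12)(s⁴+6s³+22s²+22s-51) + (20s³-180s²-500s+660)
  s⁴+6s³+22s²+22s-51 = ((1/20)s+3/4)(20s³-180s²-500s+660) + (182s²+364s-546)
  20s³-180s²-500s+660 = ((10/91)s-110/91)(182s²+364s-546) + (0)
Last nonzero remainder: 182s²+364s-546. Dividing through by 182 gives the monic gcd s²+2s-3.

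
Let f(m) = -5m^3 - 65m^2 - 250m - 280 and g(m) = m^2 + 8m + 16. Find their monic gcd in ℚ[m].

By polynomial division,
  -5m^3 - 65m^2 - 250m - 280 = (-5m - 25)(m^2 + 8m + 16) + (30m + 120)
  m^2 + 8m + 16 = ((1/30)m + 2/15)(30m + 120) + (0)
Last nonzero remainder: 30m + 120. Dividing through by 30 gives the monic gcd m + 4.

m + 4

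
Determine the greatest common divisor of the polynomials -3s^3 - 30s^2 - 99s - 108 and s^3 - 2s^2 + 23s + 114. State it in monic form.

Euclidean algorithm in ℚ[s]:
  -3s^3 - 30s^2 - 99s - 108 = (-3)(s^3 - 2s^2 + 23s + 114) + (-36s^2 - 30s + 234)
  s^3 - 2s^2 + 23s + 114 = (-(1/36)s + 17/216)(-36s^2 - 30s + 234) + ((1147/36)s + 1147/12)
  -36s^2 - 30s + 234 = (-(1296/1147)s + 2808/1147)((1147/36)s + 1147/12) + (0)
Last nonzero remainder: (1147/36)s + 1147/12. Dividing through by 1147/36 gives the monic gcd s + 3.

s + 3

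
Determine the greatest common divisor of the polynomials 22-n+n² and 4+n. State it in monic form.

1

By polynomial division,
  n²-n+22 = (n-5)(n+4) + (42)
  n+4 = ((1/42)n+2/21)(42) + (0)
The last nonzero remainder is the constant 42, so the polynomials are coprime and gcd = 1.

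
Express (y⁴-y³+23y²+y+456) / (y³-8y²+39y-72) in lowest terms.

Euclidean algorithm in ℚ[y]:
  y⁴-y³+23y²+y+456 = (y+7)(y³-8y²+39y-72) + (40y²-200y+960)
  y³-8y²+39y-72 = ((1/40)y-3/40)(40y²-200y+960) + (0)
Last nonzero remainder: 40y²-200y+960. Dividing through by 40 gives the monic gcd y²-5y+24.
Cancel y²-5y+24 from numerator and denominator to get the reduced form.

(y²+4y+19)/(y-3)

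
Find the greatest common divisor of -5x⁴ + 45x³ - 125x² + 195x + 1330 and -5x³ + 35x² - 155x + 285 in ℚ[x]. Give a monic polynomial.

x² - 4x + 19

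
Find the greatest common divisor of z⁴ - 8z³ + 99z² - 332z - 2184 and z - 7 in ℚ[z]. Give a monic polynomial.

z - 7

Euclidean algorithm in ℚ[z]:
  z⁴ - 8z³ + 99z² - 332z - 2184 = (z³ - z² + 92z + 312)(z - 7) + (0)
The last nonzero remainder z - 7 is already monic.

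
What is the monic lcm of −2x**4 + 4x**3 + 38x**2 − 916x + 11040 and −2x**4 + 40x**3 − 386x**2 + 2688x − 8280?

x**6 − 18x**5 + 73x**4 + 642x**3 − 13988x**2 + 115800x − 331200

Apply the Euclidean algorithm:
  −2x**4 + 4x**3 + 38x**2 − 916x + 11040 = (−2x**4 + 40x**3 − 386x**2 + 2688x − 8280) + (−36x**3 + 424x**2 − 3604x + 19320)
  −2x**4 + 40x**3 − 386x**2 + 2688x − 8280 = ((1/18)x − 37/81)(−36x**3 + 424x**2 − 3604x + 19320) + ((640/81)x**2 − (2560/81)x + 14720/27)
  −36x**3 + 424x**2 − 3604x + 19320 = (−(729/160)x + 567/16)((640/81)x**2 − (2560/81)x + 14720/27) + (0)
Last nonzero remainder: (640/81)x**2 − (2560/81)x + 14720/27. Dividing through by 640/81 gives the monic gcd x**2 − 4x + 69.
Then lcm(f, g) = f·g / gcd(f, g); expanding and making the result monic gives the answer.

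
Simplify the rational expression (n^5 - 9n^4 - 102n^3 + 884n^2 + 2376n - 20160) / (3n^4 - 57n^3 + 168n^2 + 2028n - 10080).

(n^2 + 2n - 48)/(3n - 24)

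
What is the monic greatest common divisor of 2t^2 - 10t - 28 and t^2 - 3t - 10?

t + 2

By polynomial division,
  2t^2 - 10t - 28 = (2)(t^2 - 3t - 10) + (-4t - 8)
  t^2 - 3t - 10 = (-(1/4)t + 5/4)(-4t - 8) + (0)
Last nonzero remainder: -4t - 8. Dividing through by -4 gives the monic gcd t + 2.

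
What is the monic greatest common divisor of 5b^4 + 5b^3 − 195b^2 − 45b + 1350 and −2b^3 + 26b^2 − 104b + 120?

Repeated division with remainder:
  5b^4 + 5b^3 − 195b^2 − 45b + 1350 = (−(5/2)b − 35)(−2b^3 + 26b^2 − 104b + 120) + (455b^2 − 3385b + 5550)
  −2b^3 + 26b^2 − 104b + 120 = (−(2/455)b + 1012/41405)(455b^2 − 3385b + 5550) + ((25920/8281)b − 129600/8281)
  455b^2 − 3385b + 5550 = ((753571/5184)b − 306397/864)((25920/8281)b − 129600/8281) + (0)
Last nonzero remainder: (25920/8281)b − 129600/8281. Dividing through by 25920/8281 gives the monic gcd b − 5.

b − 5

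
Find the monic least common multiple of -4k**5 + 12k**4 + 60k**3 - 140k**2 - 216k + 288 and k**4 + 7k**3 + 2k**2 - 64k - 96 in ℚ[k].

Euclidean algorithm in ℚ[k]:
  -4k**5 + 12k**4 + 60k**3 - 140k**2 - 216k + 288 = (-4k + 40)(k**4 + 7k**3 + 2k**2 - 64k - 96) + (-212k**3 - 476k**2 + 1960k + 4128)
  k**4 + 7k**3 + 2k**2 - 64k - 96 = (-(1/212)k - 63/2809)(-212k**3 - 476k**2 + 1960k + 4128) + ((1600/2809)k**2 - (1600/2809)k - 9600/2809)
  -212k**3 - 476k**2 + 1960k + 4128 = (-(148877/400)k - 120787/100)((1600/2809)k**2 - (1600/2809)k - 9600/2809) + (0)
Last nonzero remainder: (1600/2809)k**2 - (1600/2809)k - 9600/2809. Dividing through by 1600/2809 gives the monic gcd k**2 - k - 6.
Then lcm(f, g) = f·g / gcd(f, g); expanding and making the result monic gives the answer.

k**7 + 5k**6 - 23k**5 - 133k**4 + 94k**3 + 920k**2 + 288k - 1152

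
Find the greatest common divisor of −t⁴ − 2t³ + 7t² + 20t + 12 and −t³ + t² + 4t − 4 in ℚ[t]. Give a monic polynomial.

By polynomial division,
  −t⁴ − 2t³ + 7t² + 20t + 12 = (t + 3)(−t³ + t² + 4t − 4) + (12t + 24)
  −t³ + t² + 4t − 4 = (−(1/12)t² + (1/4)t − 1/6)(12t + 24) + (0)
Last nonzero remainder: 12t + 24. Dividing through by 12 gives the monic gcd t + 2.

t + 2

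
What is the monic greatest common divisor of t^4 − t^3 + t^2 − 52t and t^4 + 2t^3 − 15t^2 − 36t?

t^2 − 4t

Euclidean algorithm in ℚ[t]:
  t^4 − t^3 + t^2 − 52t = (t^4 + 2t^3 − 15t^2 − 36t) + (−3t^3 + 16t^2 − 16t)
  t^4 + 2t^3 − 15t^2 − 36t = (−(1/3)t − 22/9)(−3t^3 + 16t^2 − 16t) + ((169/9)t^2 − (676/9)t)
  −3t^3 + 16t^2 − 16t = (−(27/169)t + 36/169)((169/9)t^2 − (676/9)t) + (0)
Last nonzero remainder: (169/9)t^2 − (676/9)t. Dividing through by 169/9 gives the monic gcd t^2 − 4t.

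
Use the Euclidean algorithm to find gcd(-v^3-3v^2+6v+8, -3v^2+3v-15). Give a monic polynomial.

By polynomial division,
  -v^3-3v^2+6v+8 = ((1/3)v+4/3)(-3v^2+3v-15) + (7v+28)
  -3v^2+3v-15 = (-(3/7)v+15/7)(7v+28) + (-75)
  7v+28 = (-(7/75)v-28/75)(-75) + (0)
The last nonzero remainder is the constant -75, so the polynomials are coprime and gcd = 1.

1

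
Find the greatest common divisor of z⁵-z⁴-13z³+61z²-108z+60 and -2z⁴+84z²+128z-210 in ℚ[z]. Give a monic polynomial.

Repeated division with remainder:
  z⁵-z⁴-13z³+61z²-108z+60 = (-(1/2)z+1/2)(-2z⁴+84z²+128z-210) + (29z³+83z²-277z+165)
  -2z⁴+84z²+128z-210 = (-(2/29)z+166/841)(29z³+83z²-277z+165) + ((40800/841)z²+(163200/841)z-204000/841)
  29z³+83z²-277z+165 = ((24389/40800)z-9251/13600)((40800/841)z²+(163200/841)z-204000/841) + (0)
Last nonzero remainder: (40800/841)z²+(163200/841)z-204000/841. Dividing through by 40800/841 gives the monic gcd z²+4z-5.

z²+4z-5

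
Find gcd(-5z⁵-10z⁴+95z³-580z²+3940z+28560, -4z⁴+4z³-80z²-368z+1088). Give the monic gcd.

z³+z²+22z+136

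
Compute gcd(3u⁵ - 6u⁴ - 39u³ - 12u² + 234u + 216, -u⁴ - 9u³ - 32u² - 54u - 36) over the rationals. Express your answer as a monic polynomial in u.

Euclidean algorithm in ℚ[u]:
  3u⁵ - 6u⁴ - 39u³ - 12u² + 234u + 216 = (-3u + 33)(-u⁴ - 9u³ - 32u² - 54u - 36) + (162u³ + 882u² + 1908u + 1404)
  -u⁴ - 9u³ - 32u² - 54u - 36 = (-(1/162)u - 16/729)(162u³ + 882u² + 1908u + 1404) + (-(70/81)u² - (280/81)u - 140/27)
  162u³ + 882u² + 1908u + 1404 = (-(6561/35)u - 9477/35)(-(70/81)u² - (280/81)u - 140/27) + (0)
Last nonzero remainder: -(70/81)u² - (280/81)u - 140/27. Dividing through by -70/81 gives the monic gcd u² + 4u + 6.

u² + 4u + 6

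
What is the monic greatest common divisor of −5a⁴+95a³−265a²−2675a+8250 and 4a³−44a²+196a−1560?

a−10

Euclidean algorithm in ℚ[a]:
  −5a⁴+95a³−265a²−2675a+8250 = (−(5/4)a+10)(4a³−44a²+196a−1560) + (420a²−6585a+23850)
  4a³−44a²+196a−1560 = ((1/105)a+131/2940)(420a²−6585a+23850) + ((51405/196)a−257025/98)
  420a²−6585a+23850 = ((5488/3427)a−31164/3427)((51405/196)a−257025/98) + (0)
Last nonzero remainder: (51405/196)a−257025/98. Dividing through by 51405/196 gives the monic gcd a−10.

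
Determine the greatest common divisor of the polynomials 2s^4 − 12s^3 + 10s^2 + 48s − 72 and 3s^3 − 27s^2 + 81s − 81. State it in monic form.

s^2 − 6s + 9

Repeated division with remainder:
  2s^4 − 12s^3 + 10s^2 + 48s − 72 = ((2/3)s + 2)(3s^3 − 27s^2 + 81s − 81) + (10s^2 − 60s + 90)
  3s^3 − 27s^2 + 81s − 81 = ((3/10)s − 9/10)(10s^2 − 60s + 90) + (0)
Last nonzero remainder: 10s^2 − 60s + 90. Dividing through by 10 gives the monic gcd s^2 − 6s + 9.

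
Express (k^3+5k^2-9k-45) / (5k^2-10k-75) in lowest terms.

Apply the Euclidean algorithm:
  k^3+5k^2-9k-45 = ((1/5)k+7/5)(5k^2-10k-75) + (20k+60)
  5k^2-10k-75 = ((1/4)k-5/4)(20k+60) + (0)
Last nonzero remainder: 20k+60. Dividing through by 20 gives the monic gcd k+3.
Cancel k+3 from numerator and denominator to get the reduced form.

(k^2+2k-15)/(5k-25)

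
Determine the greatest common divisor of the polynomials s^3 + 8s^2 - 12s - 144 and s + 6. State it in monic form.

s + 6

By polynomial division,
  s^3 + 8s^2 - 12s - 144 = (s^2 + 2s - 24)(s + 6) + (0)
The last nonzero remainder s + 6 is already monic.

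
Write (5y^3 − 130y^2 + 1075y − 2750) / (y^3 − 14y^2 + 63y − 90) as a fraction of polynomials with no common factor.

By polynomial division,
  5y^3 − 130y^2 + 1075y − 2750 = (5)(y^3 − 14y^2 + 63y − 90) + (−60y^2 + 760y − 2300)
  y^3 − 14y^2 + 63y − 90 = (−(1/60)y + 1/45)(−60y^2 + 760y − 2300) + ((70/9)y − 350/9)
  −60y^2 + 760y − 2300 = (−(54/7)y + 414/7)((70/9)y − 350/9) + (0)
Last nonzero remainder: (70/9)y − 350/9. Dividing through by 70/9 gives the monic gcd y − 5.
Cancel y − 5 from numerator and denominator to get the reduced form.

(5y^2 − 105y + 550)/(y^2 − 9y + 18)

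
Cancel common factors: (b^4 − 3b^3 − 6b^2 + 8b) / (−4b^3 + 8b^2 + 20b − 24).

(−b^2 + 4b)/(4b − 12)

Apply the Euclidean algorithm:
  b^4 − 3b^3 − 6b^2 + 8b = (−(1/4)b + 1/4)(−4b^3 + 8b^2 + 20b − 24) + (−3b^2 − 3b + 6)
  −4b^3 + 8b^2 + 20b − 24 = ((4/3)b − 4)(−3b^2 − 3b + 6) + (0)
Last nonzero remainder: −3b^2 − 3b + 6. Dividing through by −3 gives the monic gcd b^2 + b − 2.
Cancel b^2 + b − 2 from numerator and denominator to get the reduced form.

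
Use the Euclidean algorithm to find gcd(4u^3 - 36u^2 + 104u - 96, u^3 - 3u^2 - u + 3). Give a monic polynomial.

u - 3

Apply the Euclidean algorithm:
  4u^3 - 36u^2 + 104u - 96 = (4)(u^3 - 3u^2 - u + 3) + (-24u^2 + 108u - 108)
  u^3 - 3u^2 - u + 3 = (-(1/24)u - 1/16)(-24u^2 + 108u - 108) + ((5/4)u - 15/4)
  -24u^2 + 108u - 108 = (-(96/5)u + 144/5)((5/4)u - 15/4) + (0)
Last nonzero remainder: (5/4)u - 15/4. Dividing through by 5/4 gives the monic gcd u - 3.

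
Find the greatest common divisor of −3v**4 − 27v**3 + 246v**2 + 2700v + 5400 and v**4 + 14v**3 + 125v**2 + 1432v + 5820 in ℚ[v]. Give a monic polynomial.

By polynomial division,
  −3v**4 − 27v**3 + 246v**2 + 2700v + 5400 = (−3)(v**4 + 14v**3 + 125v**2 + 1432v + 5820) + (15v**3 + 621v**2 + 6996v + 22860)
  v**4 + 14v**3 + 125v**2 + 1432v + 5820 = ((1/15)v − 137/75)(15v**3 + 621v**2 + 6996v + 22860) + ((19824/25)v**2 + (317184/25)v + 237888/5)
  15v**3 + 621v**2 + 6996v + 22860 = ((125/6608)v + 3175/6608)((19824/25)v**2 + (317184/25)v + 237888/5) + (0)
Last nonzero remainder: (19824/25)v**2 + (317184/25)v + 237888/5. Dividing through by 19824/25 gives the monic gcd v**2 + 16v + 60.

v**2 + 16v + 60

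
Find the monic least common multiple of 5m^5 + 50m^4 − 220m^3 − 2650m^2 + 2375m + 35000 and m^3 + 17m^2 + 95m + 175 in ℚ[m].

m^6 + 15m^5 + 6m^4 − 750m^3 − 2175m^2 + 9375m + 35000

By polynomial division,
  5m^5 + 50m^4 − 220m^3 − 2650m^2 + 2375m + 35000 = (5m^2 − 35m − 100)(m^3 + 17m^2 + 95m + 175) + (1500m^2 + 18000m + 52500)
  m^3 + 17m^2 + 95m + 175 = ((1/1500)m + 1/300)(1500m^2 + 18000m + 52500) + (0)
Last nonzero remainder: 1500m^2 + 18000m + 52500. Dividing through by 1500 gives the monic gcd m^2 + 12m + 35.
Then lcm(f, g) = f·g / gcd(f, g); expanding and making the result monic gives the answer.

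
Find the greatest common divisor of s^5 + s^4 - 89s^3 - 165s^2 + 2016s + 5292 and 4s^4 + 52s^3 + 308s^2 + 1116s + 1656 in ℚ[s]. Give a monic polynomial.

s^2 + 9s + 18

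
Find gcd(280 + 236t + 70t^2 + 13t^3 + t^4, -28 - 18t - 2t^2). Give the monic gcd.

Euclidean algorithm in ℚ[t]:
  t^4 + 13t^3 + 70t^2 + 236t + 280 = (-(1/2)t^2 - 2t - 10)(-2t^2 - 18t - 28) + (0)
Last nonzero remainder: -2t^2 - 18t - 28. Dividing through by -2 gives the monic gcd t^2 + 9t + 14.

14 + 9t + t^2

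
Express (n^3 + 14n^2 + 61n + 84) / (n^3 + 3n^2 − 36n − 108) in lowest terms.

Apply the Euclidean algorithm:
  n^3 + 14n^2 + 61n + 84 = (n^3 + 3n^2 − 36n − 108) + (11n^2 + 97n + 192)
  n^3 + 3n^2 − 36n − 108 = ((1/11)n − 64/121)(11n^2 + 97n + 192) + (−(260/121)n − 780/121)
  11n^2 + 97n + 192 = (−(1331/260)n − 1936/65)(−(260/121)n − 780/121) + (0)
Last nonzero remainder: −(260/121)n − 780/121. Dividing through by −260/121 gives the monic gcd n + 3.
Cancel n + 3 from numerator and denominator to get the reduced form.

(n^2 + 11n + 28)/(n^2 − 36)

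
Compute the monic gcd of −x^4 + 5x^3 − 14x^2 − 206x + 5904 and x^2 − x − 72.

Repeated division with remainder:
  −x^4 + 5x^3 − 14x^2 − 206x + 5904 = (−x^2 + 4x − 82)(x^2 − x − 72) + (0)
The last nonzero remainder x^2 − x − 72 is already monic.

x^2 − x − 72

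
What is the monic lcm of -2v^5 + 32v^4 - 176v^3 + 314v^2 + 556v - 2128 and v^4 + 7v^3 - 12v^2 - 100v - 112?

Repeated division with remainder:
  -2v^5 + 32v^4 - 176v^3 + 314v^2 + 556v - 2128 = (-2v + 46)(v^4 + 7v^3 - 12v^2 - 100v - 112) + (-522v^3 + 666v^2 + 4932v + 3024)
  v^4 + 7v^3 - 12v^2 - 100v - 112 = (-(1/522)v - 40/2523)(-522v^3 + 666v^2 + 4932v + 3024) + ((6734/841)v^2 - (13468/841)v - 53872/841)
  -522v^3 + 666v^2 + 4932v + 3024 = (-(219501/3367)v - 22707/481)((6734/841)v^2 - (13468/841)v - 53872/841) + (0)
Last nonzero remainder: (6734/841)v^2 - (13468/841)v - 53872/841. Dividing through by 6734/841 gives the monic gcd v^2 - 2v - 8.
Then lcm(f, g) = f·g / gcd(f, g); expanding and making the result monic gives the answer.

v^7 - 7v^6 - 42v^5 + 411v^4 - 459v^3 - 3636v^2 + 5684v + 14896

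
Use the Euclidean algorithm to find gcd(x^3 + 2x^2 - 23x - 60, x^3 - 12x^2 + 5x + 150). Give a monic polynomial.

x^2 - 2x - 15

Apply the Euclidean algorithm:
  x^3 + 2x^2 - 23x - 60 = (x^3 - 12x^2 + 5x + 150) + (14x^2 - 28x - 210)
  x^3 - 12x^2 + 5x + 150 = ((1/14)x - 5/7)(14x^2 - 28x - 210) + (0)
Last nonzero remainder: 14x^2 - 28x - 210. Dividing through by 14 gives the monic gcd x^2 - 2x - 15.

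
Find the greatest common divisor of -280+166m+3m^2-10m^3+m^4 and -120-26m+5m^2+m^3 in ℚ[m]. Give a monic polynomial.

-20-m+m^2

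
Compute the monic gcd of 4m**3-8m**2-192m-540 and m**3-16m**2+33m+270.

m-9

Apply the Euclidean algorithm:
  4m**3-8m**2-192m-540 = (4)(m**3-16m**2+33m+270) + (56m**2-324m-1620)
  m**3-16m**2+33m+270 = ((1/56)m-143/784)(56m**2-324m-1620) + ((555/196)m-4995/196)
  56m**2-324m-1620 = ((10976/555)m+2352/37)((555/196)m-4995/196) + (0)
Last nonzero remainder: (555/196)m-4995/196. Dividing through by 555/196 gives the monic gcd m-9.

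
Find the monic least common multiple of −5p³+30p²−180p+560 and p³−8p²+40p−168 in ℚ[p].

Euclidean algorithm in ℚ[p]:
  −5p³+30p²−180p+560 = (−5)(p³−8p²+40p−168) + (−10p²+20p−280)
  p³−8p²+40p−168 = (−(1/10)p+3/5)(−10p²+20p−280) + (0)
Last nonzero remainder: −10p²+20p−280. Dividing through by −10 gives the monic gcd p²−2p+28.
Then lcm(f, g) = f·g / gcd(f, g); expanding and making the result monic gives the answer.

p⁴−12p³+72p²−328p+672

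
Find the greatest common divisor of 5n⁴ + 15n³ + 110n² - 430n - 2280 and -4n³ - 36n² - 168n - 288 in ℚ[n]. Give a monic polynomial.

n + 3

By polynomial division,
  5n⁴ + 15n³ + 110n² - 430n - 2280 = (-(5/4)n + 15/2)(-4n³ - 36n² - 168n - 288) + (170n² + 470n - 120)
  -4n³ - 36n² - 168n - 288 = (-(2/85)n - 212/1445)(170n² + 470n - 120) + (-(29440/289)n - 88320/289)
  170n² + 470n - 120 = (-(4913/2944)n + 289/736)(-(29440/289)n - 88320/289) + (0)
Last nonzero remainder: -(29440/289)n - 88320/289. Dividing through by -29440/289 gives the monic gcd n + 3.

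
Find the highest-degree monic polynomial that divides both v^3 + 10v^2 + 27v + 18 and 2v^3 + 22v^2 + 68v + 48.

Apply the Euclidean algorithm:
  v^3 + 10v^2 + 27v + 18 = (1/2)(2v^3 + 22v^2 + 68v + 48) + (-v^2 - 7v - 6)
  2v^3 + 22v^2 + 68v + 48 = (-2v - 8)(-v^2 - 7v - 6) + (0)
Last nonzero remainder: -v^2 - 7v - 6. Dividing through by -1 gives the monic gcd v^2 + 7v + 6.

v^2 + 7v + 6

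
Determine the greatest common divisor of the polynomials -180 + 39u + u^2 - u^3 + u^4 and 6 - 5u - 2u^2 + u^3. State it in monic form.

-3 + u

Apply the Euclidean algorithm:
  u^4 - u^3 + u^2 + 39u - 180 = (u + 1)(u^3 - 2u^2 - 5u + 6) + (8u^2 + 38u - 186)
  u^3 - 2u^2 - 5u + 6 = ((1/8)u - 27/32)(8u^2 + 38u - 186) + ((805/16)u - 2415/16)
  8u^2 + 38u - 186 = ((128/805)u + 992/805)((805/16)u - 2415/16) + (0)
Last nonzero remainder: (805/16)u - 2415/16. Dividing through by 805/16 gives the monic gcd u - 3.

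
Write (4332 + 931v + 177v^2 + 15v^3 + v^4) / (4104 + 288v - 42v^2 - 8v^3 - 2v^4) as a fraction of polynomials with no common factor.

Euclidean algorithm in ℚ[v]:
  v^4 + 15v^3 + 177v^2 + 931v + 4332 = (-1/2)(-2v^4 - 8v^3 - 42v^2 + 288v + 4104) + (11v^3 + 156v^2 + 1075v + 6384)
  -2v^4 - 8v^3 - 42v^2 + 288v + 4104 = (-(2/11)v + 224/121)(11v^3 + 156v^2 + 1075v + 6384) + (-(16376/121)v^2 - (65504/121)v - 933432/121)
  11v^3 + 156v^2 + 1075v + 6384 = (-(1331/16376)v - 1694/2047)(-(16376/121)v^2 - (65504/121)v - 933432/121) + (0)
Last nonzero remainder: -(16376/121)v^2 - (65504/121)v - 933432/121. Dividing through by -16376/121 gives the monic gcd v^2 + 4v + 57.
Cancel v^2 + 4v + 57 from numerator and denominator to get the reduced form.

(-76 - 11v - v^2)/(-72 + 2v^2)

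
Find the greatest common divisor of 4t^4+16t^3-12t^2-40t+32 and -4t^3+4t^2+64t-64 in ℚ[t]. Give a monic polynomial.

t^2+3t-4

Repeated division with remainder:
  4t^4+16t^3-12t^2-40t+32 = (-t-5)(-4t^3+4t^2+64t-64) + (72t^2+216t-288)
  -4t^3+4t^2+64t-64 = (-(1/18)t+2/9)(72t^2+216t-288) + (0)
Last nonzero remainder: 72t^2+216t-288. Dividing through by 72 gives the monic gcd t^2+3t-4.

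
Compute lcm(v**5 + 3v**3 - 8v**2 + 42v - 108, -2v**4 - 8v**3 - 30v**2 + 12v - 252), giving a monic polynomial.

v**7 + 6v**6 + 24v**5 + 10v**4 + 57v**3 - 24v**2 + 234v - 2268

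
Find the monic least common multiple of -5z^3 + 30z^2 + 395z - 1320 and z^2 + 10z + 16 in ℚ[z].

Apply the Euclidean algorithm:
  -5z^3 + 30z^2 + 395z - 1320 = (-5z + 80)(z^2 + 10z + 16) + (-325z - 2600)
  z^2 + 10z + 16 = (-(1/325)z - 2/325)(-325z - 2600) + (0)
Last nonzero remainder: -325z - 2600. Dividing through by -325 gives the monic gcd z + 8.
Then lcm(f, g) = f·g / gcd(f, g); expanding and making the result monic gives the answer.

z^4 - 4z^3 - 91z^2 + 106z + 528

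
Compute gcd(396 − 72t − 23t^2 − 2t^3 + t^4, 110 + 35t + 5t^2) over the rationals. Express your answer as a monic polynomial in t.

Repeated division with remainder:
  t^4 − 2t^3 − 23t^2 − 72t + 396 = ((1/5)t^2 − (9/5)t + 18/5)(5t^2 + 35t + 110) + (0)
Last nonzero remainder: 5t^2 + 35t + 110. Dividing through by 5 gives the monic gcd t^2 + 7t + 22.

22 + 7t + t^2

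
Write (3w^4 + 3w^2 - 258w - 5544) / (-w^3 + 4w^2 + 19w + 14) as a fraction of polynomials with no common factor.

(-3w^3 - 21w^2 - 150w - 792)/(w^2 + 3w + 2)

Apply the Euclidean algorithm:
  3w^4 + 3w^2 - 258w - 5544 = (-3w - 12)(-w^3 + 4w^2 + 19w + 14) + (108w^2 + 12w - 5376)
  -w^3 + 4w^2 + 19w + 14 = (-(1/108)w + 37/972)(108w^2 + 12w - 5376) + (-(2530/81)w + 17710/81)
  108w^2 + 12w - 5376 = (-(4374/1265)w - 31104/1265)(-(2530/81)w + 17710/81) + (0)
Last nonzero remainder: -(2530/81)w + 17710/81. Dividing through by -2530/81 gives the monic gcd w - 7.
Cancel w - 7 from numerator and denominator to get the reduced form.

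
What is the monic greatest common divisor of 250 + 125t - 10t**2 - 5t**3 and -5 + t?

Repeated division with remainder:
  -5t**3 - 10t**2 + 125t + 250 = (-5t**2 - 35t - 50)(t - 5) + (0)
The last nonzero remainder t - 5 is already monic.

-5 + t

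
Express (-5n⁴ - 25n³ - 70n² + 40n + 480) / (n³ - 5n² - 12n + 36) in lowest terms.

By polynomial division,
  -5n⁴ - 25n³ - 70n² + 40n + 480 = (-5n - 50)(n³ - 5n² - 12n + 36) + (-380n² - 380n + 2280)
  n³ - 5n² - 12n + 36 = (-(1/380)n + 3/190)(-380n² - 380n + 2280) + (0)
Last nonzero remainder: -380n² - 380n + 2280. Dividing through by -380 gives the monic gcd n² + n - 6.
Cancel n² + n - 6 from numerator and denominator to get the reduced form.

(-5n² - 20n - 80)/(n - 6)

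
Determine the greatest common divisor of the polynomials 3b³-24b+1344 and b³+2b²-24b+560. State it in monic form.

Apply the Euclidean algorithm:
  3b³-24b+1344 = (3)(b³+2b²-24b+560) + (-6b²+48b-336)
  b³+2b²-24b+560 = (-(1/6)b-5/3)(-6b²+48b-336) + (0)
Last nonzero remainder: -6b²+48b-336. Dividing through by -6 gives the monic gcd b²-8b+56.

b²-8b+56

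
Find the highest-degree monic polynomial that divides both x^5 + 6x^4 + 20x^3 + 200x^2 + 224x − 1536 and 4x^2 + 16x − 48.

x^2 + 4x − 12

Apply the Euclidean algorithm:
  x^5 + 6x^4 + 20x^3 + 200x^2 + 224x − 1536 = ((1/4)x^3 + (1/2)x^2 + 6x + 32)(4x^2 + 16x − 48) + (0)
Last nonzero remainder: 4x^2 + 16x − 48. Dividing through by 4 gives the monic gcd x^2 + 4x − 12.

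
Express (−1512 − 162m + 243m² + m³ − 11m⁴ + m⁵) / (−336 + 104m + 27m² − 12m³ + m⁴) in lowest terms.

(−18 − 3m + m²)/(−4 + m)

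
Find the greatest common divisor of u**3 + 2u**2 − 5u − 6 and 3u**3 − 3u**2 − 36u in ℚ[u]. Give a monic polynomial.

u + 3

Apply the Euclidean algorithm:
  u**3 + 2u**2 − 5u − 6 = (1/3)(3u**3 − 3u**2 − 36u) + (3u**2 + 7u − 6)
  3u**3 − 3u**2 − 36u = (u − 10/3)(3u**2 + 7u − 6) + (−(20/3)u − 20)
  3u**2 + 7u − 6 = (−(9/20)u + 3/10)(−(20/3)u − 20) + (0)
Last nonzero remainder: −(20/3)u − 20. Dividing through by −20/3 gives the monic gcd u + 3.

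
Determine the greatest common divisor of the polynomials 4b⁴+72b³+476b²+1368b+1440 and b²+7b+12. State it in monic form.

Euclidean algorithm in ℚ[b]:
  4b⁴+72b³+476b²+1368b+1440 = (4b²+44b+120)(b²+7b+12) + (0)
The last nonzero remainder b²+7b+12 is already monic.

b²+7b+12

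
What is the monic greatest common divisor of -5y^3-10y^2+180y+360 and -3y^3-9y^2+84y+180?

y^2+8y+12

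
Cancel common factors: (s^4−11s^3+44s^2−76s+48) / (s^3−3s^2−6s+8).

(s^3−7s^2+16s−12)/(s^2+s−2)

By polynomial division,
  s^4−11s^3+44s^2−76s+48 = (s−8)(s^3−3s^2−6s+8) + (26s^2−132s+112)
  s^3−3s^2−6s+8 = ((1/26)s+27/338)(26s^2−132s+112) + ((40/169)s−160/169)
  26s^2−132s+112 = ((2197/20)s−1183/10)((40/169)s−160/169) + (0)
Last nonzero remainder: (40/169)s−160/169. Dividing through by 40/169 gives the monic gcd s−4.
Cancel s−4 from numerator and denominator to get the reduced form.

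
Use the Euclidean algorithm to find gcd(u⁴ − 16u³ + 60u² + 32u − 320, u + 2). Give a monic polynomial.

u + 2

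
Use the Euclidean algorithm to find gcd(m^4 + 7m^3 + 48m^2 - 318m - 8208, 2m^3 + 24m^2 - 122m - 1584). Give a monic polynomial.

Euclidean algorithm in ℚ[m]:
  m^4 + 7m^3 + 48m^2 - 318m - 8208 = ((1/2)m - 5/2)(2m^3 + 24m^2 - 122m - 1584) + (169m^2 + 169m - 12168)
  2m^3 + 24m^2 - 122m - 1584 = ((2/169)m + 22/169)(169m^2 + 169m - 12168) + (0)
Last nonzero remainder: 169m^2 + 169m - 12168. Dividing through by 169 gives the monic gcd m^2 + m - 72.

m^2 + m - 72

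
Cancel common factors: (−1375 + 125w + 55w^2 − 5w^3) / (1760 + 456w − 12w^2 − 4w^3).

(−125 + 5w^2)/(160 + 56w + 4w^2)

By polynomial division,
  −5w^3 + 55w^2 + 125w − 1375 = (5/4)(−4w^3 − 12w^2 + 456w + 1760) + (70w^2 − 445w − 3575)
  −4w^3 − 12w^2 + 456w + 1760 = (−(2/35)w − 131/245)(70w^2 − 445w − 3575) + ((675/49)w − 7425/49)
  70w^2 − 445w − 3575 = ((686/135)w + 637/27)((675/49)w − 7425/49) + (0)
Last nonzero remainder: (675/49)w − 7425/49. Dividing through by 675/49 gives the monic gcd w − 11.
Cancel w − 11 from numerator and denominator to get the reduced form.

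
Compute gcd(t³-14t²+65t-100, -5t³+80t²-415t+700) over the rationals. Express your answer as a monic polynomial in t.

t²-9t+20

By polynomial division,
  t³-14t²+65t-100 = (-1/5)(-5t³+80t²-415t+700) + (2t²-18t+40)
  -5t³+80t²-415t+700 = (-(5/2)t+35/2)(2t²-18t+40) + (0)
Last nonzero remainder: 2t²-18t+40. Dividing through by 2 gives the monic gcd t²-9t+20.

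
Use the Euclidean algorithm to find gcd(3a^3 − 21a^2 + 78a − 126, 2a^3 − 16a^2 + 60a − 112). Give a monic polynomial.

Repeated division with remainder:
  3a^3 − 21a^2 + 78a − 126 = (3/2)(2a^3 − 16a^2 + 60a − 112) + (3a^2 − 12a + 42)
  2a^3 − 16a^2 + 60a − 112 = ((2/3)a − 8/3)(3a^2 − 12a + 42) + (0)
Last nonzero remainder: 3a^2 − 12a + 42. Dividing through by 3 gives the monic gcd a^2 − 4a + 14.

a^2 − 4a + 14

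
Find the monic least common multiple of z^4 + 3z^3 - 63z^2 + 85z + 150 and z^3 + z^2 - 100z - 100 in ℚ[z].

z^5 - 7z^4 - 93z^3 + 715z^2 - 700z - 1500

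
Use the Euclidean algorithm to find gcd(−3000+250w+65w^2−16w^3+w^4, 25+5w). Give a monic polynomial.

Repeated division with remainder:
  w^4−16w^3+65w^2+250w−3000 = ((1/5)w^3−(21/5)w^2+34w−120)(5w+25) + (0)
Last nonzero remainder: 5w+25. Dividing through by 5 gives the monic gcd w+5.

5+w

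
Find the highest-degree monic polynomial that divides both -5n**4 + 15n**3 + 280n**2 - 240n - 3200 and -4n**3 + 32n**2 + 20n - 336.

By polynomial division,
  -5n**4 + 15n**3 + 280n**2 - 240n - 3200 = ((5/4)n + 25/4)(-4n**3 + 32n**2 + 20n - 336) + (55n**2 + 55n - 1100)
  -4n**3 + 32n**2 + 20n - 336 = (-(4/55)n + 36/55)(55n**2 + 55n - 1100) + (-96n + 384)
  55n**2 + 55n - 1100 = (-(55/96)n - 275/96)(-96n + 384) + (0)
Last nonzero remainder: -96n + 384. Dividing through by -96 gives the monic gcd n - 4.

n - 4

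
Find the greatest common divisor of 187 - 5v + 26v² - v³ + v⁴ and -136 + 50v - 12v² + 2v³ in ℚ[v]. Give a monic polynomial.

By polynomial division,
  v⁴ - v³ + 26v² - 5v + 187 = ((1/2)v + 5/2)(2v³ - 12v² + 50v - 136) + (31v² - 62v + 527)
  2v³ - 12v² + 50v - 136 = ((2/31)v - 8/31)(31v² - 62v + 527) + (0)
Last nonzero remainder: 31v² - 62v + 527. Dividing through by 31 gives the monic gcd v² - 2v + 17.

17 - 2v + v²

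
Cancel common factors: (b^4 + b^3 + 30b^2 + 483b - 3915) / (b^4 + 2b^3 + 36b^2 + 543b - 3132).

Apply the Euclidean algorithm:
  b^4 + b^3 + 30b^2 + 483b - 3915 = (b^4 + 2b^3 + 36b^2 + 543b - 3132) + (-b^3 - 6b^2 - 60b - 783)
  b^4 + 2b^3 + 36b^2 + 543b - 3132 = (-b + 4)(-b^3 - 6b^2 - 60b - 783) + (0)
Last nonzero remainder: -b^3 - 6b^2 - 60b - 783. Dividing through by -1 gives the monic gcd b^3 + 6b^2 + 60b + 783.
Cancel b^3 + 6b^2 + 60b + 783 from numerator and denominator to get the reduced form.

(b - 5)/(b - 4)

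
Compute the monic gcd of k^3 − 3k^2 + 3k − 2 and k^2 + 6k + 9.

1

Repeated division with remainder:
  k^3 − 3k^2 + 3k − 2 = (k − 9)(k^2 + 6k + 9) + (48k + 79)
  k^2 + 6k + 9 = ((1/48)k + 209/2304)(48k + 79) + (4225/2304)
  48k + 79 = ((110592/4225)k + 182016/4225)(4225/2304) + (0)
The last nonzero remainder is the constant 4225/2304, so the polynomials are coprime and gcd = 1.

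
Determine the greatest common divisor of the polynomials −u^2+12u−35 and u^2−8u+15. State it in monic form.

Euclidean algorithm in ℚ[u]:
  −u^2+12u−35 = (−1)(u^2−8u+15) + (4u−20)
  u^2−8u+15 = ((1/4)u−3/4)(4u−20) + (0)
Last nonzero remainder: 4u−20. Dividing through by 4 gives the monic gcd u−5.

u−5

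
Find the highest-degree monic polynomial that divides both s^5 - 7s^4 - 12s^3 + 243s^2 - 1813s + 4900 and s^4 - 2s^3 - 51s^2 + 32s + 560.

By polynomial division,
  s^5 - 7s^4 - 12s^3 + 243s^2 - 1813s + 4900 = (s - 5)(s^4 - 2s^3 - 51s^2 + 32s + 560) + (29s^3 - 44s^2 - 2213s + 7700)
  s^4 - 2s^3 - 51s^2 + 32s + 560 = ((1/29)s - 14/841)(29s^3 - 44s^2 - 2213s + 7700) + ((20670/841)s^2 - (227370/841)s + 578760/841)
  29s^3 - 44s^2 - 2213s + 7700 = ((24389/20670)s + 46255/4134)((20670/841)s^2 - (227370/841)s + 578760/841) + (0)
Last nonzero remainder: (20670/841)s^2 - (227370/841)s + 578760/841. Dividing through by 20670/841 gives the monic gcd s^2 - 11s + 28.

s^2 - 11s + 28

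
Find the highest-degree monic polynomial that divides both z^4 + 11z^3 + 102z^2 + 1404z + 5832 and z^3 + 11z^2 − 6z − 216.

Apply the Euclidean algorithm:
  z^4 + 11z^3 + 102z^2 + 1404z + 5832 = (z)(z^3 + 11z^2 − 6z − 216) + (108z^2 + 1620z + 5832)
  z^3 + 11z^2 − 6z − 216 = ((1/108)z − 1/27)(108z^2 + 1620z + 5832) + (0)
Last nonzero remainder: 108z^2 + 1620z + 5832. Dividing through by 108 gives the monic gcd z^2 + 15z + 54.

z^2 + 15z + 54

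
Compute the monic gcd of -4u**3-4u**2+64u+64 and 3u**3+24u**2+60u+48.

By polynomial division,
  -4u**3-4u**2+64u+64 = (-4/3)(3u**3+24u**2+60u+48) + (28u**2+144u+128)
  3u**3+24u**2+60u+48 = ((3/28)u+15/49)(28u**2+144u+128) + ((108/49)u+432/49)
  28u**2+144u+128 = ((343/27)u+392/27)((108/49)u+432/49) + (0)
Last nonzero remainder: (108/49)u+432/49. Dividing through by 108/49 gives the monic gcd u+4.

u+4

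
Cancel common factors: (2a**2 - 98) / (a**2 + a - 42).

Repeated division with remainder:
  2a**2 - 98 = (2)(a**2 + a - 42) + (-2a - 14)
  a**2 + a - 42 = (-(1/2)a + 3)(-2a - 14) + (0)
Last nonzero remainder: -2a - 14. Dividing through by -2 gives the monic gcd a + 7.
Cancel a + 7 from numerator and denominator to get the reduced form.

(2a - 14)/(a - 6)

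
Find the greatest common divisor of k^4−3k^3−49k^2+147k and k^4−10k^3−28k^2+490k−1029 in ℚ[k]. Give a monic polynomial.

k^3−3k^2−49k+147

Repeated division with remainder:
  k^4−3k^3−49k^2+147k = (k^4−10k^3−28k^2+490k−1029) + (7k^3−21k^2−343k+1029)
  k^4−10k^3−28k^2+490k−1029 = ((1/7)k−1)(7k^3−21k^2−343k+1029) + (0)
Last nonzero remainder: 7k^3−21k^2−343k+1029. Dividing through by 7 gives the monic gcd k^3−3k^2−49k+147.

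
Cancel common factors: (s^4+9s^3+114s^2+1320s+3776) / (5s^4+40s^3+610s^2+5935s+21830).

Euclidean algorithm in ℚ[s]:
  s^4+9s^3+114s^2+1320s+3776 = (1/5)(5s^4+40s^3+610s^2+5935s+21830) + (s^3−8s^2+133s−590)
  5s^4+40s^3+610s^2+5935s+21830 = (5s+80)(s^3−8s^2+133s−590) + (585s^2−1755s+69030)
  s^3−8s^2+133s−590 = ((1/585)s−1/117)(585s^2−1755s+69030) + (0)
Last nonzero remainder: 585s^2−1755s+69030. Dividing through by 585 gives the monic gcd s^2−3s+118.
Cancel s^2−3s+118 from numerator and denominator to get the reduced form.

(s^2+12s+32)/(5s^2+55s+185)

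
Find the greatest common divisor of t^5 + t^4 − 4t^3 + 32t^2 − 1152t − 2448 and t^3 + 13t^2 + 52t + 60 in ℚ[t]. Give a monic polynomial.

By polynomial division,
  t^5 + t^4 − 4t^3 + 32t^2 − 1152t − 2448 = (t^2 − 12t + 100)(t^3 + 13t^2 + 52t + 60) + (−704t^2 − 5632t − 8448)
  t^3 + 13t^2 + 52t + 60 = (−(1/704)t − 5/704)(−704t^2 − 5632t − 8448) + (0)
Last nonzero remainder: −704t^2 − 5632t − 8448. Dividing through by −704 gives the monic gcd t^2 + 8t + 12.

t^2 + 8t + 12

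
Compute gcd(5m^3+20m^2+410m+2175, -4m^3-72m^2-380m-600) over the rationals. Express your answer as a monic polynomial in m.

Repeated division with remainder:
  5m^3+20m^2+410m+2175 = (-5/4)(-4m^3-72m^2-380m-600) + (-70m^2-65m+1425)
  -4m^3-72m^2-380m-600 = ((2/35)m+239/245)(-70m^2-65m+1425) + (-(19503/49)m-97515/49)
  -70m^2-65m+1425 = ((3430/19503)m-4655/6501)(-(19503/49)m-97515/49) + (0)
Last nonzero remainder: -(19503/49)m-97515/49. Dividing through by -19503/49 gives the monic gcd m+5.

m+5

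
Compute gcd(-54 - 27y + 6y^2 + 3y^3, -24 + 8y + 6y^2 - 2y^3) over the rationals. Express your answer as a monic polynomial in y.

By polynomial division,
  3y^3 + 6y^2 - 27y - 54 = (-3/2)(-2y^3 + 6y^2 + 8y - 24) + (15y^2 - 15y - 90)
  -2y^3 + 6y^2 + 8y - 24 = (-(2/15)y + 4/15)(15y^2 - 15y - 90) + (0)
Last nonzero remainder: 15y^2 - 15y - 90. Dividing through by 15 gives the monic gcd y^2 - y - 6.

-6 - y + y^2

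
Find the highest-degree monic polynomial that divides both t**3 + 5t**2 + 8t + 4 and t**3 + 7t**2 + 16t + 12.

t**2 + 4t + 4

Apply the Euclidean algorithm:
  t**3 + 5t**2 + 8t + 4 = (t**3 + 7t**2 + 16t + 12) + (−2t**2 − 8t − 8)
  t**3 + 7t**2 + 16t + 12 = (−(1/2)t − 3/2)(−2t**2 − 8t − 8) + (0)
Last nonzero remainder: −2t**2 − 8t − 8. Dividing through by −2 gives the monic gcd t**2 + 4t + 4.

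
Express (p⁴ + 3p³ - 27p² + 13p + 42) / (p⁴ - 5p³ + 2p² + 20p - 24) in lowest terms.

(p² + 8p + 7)/(p² - 4)

Repeated division with remainder:
  p⁴ + 3p³ - 27p² + 13p + 42 = (p⁴ - 5p³ + 2p² + 20p - 24) + (8p³ - 29p² - 7p + 66)
  p⁴ - 5p³ + 2p² + 20p - 24 = ((1/8)p - 11/64)(8p³ - 29p² - 7p + 66) + (-(135/64)p² + (675/64)p - 405/32)
  8p³ - 29p² - 7p + 66 = (-(512/135)p - 704/135)(-(135/64)p² + (675/64)p - 405/32) + (0)
Last nonzero remainder: -(135/64)p² + (675/64)p - 405/32. Dividing through by -135/64 gives the monic gcd p² - 5p + 6.
Cancel p² - 5p + 6 from numerator and denominator to get the reduced form.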